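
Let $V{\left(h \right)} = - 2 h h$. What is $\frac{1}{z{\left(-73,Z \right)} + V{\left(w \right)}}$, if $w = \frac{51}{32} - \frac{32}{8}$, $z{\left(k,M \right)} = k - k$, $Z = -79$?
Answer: $- \frac{512}{5929} \approx -0.086355$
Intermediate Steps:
$z{\left(k,M \right)} = 0$
$w = - \frac{77}{32}$ ($w = 51 \cdot \frac{1}{32} - 4 = \frac{51}{32} - 4 = - \frac{77}{32} \approx -2.4063$)
$V{\left(h \right)} = - 2 h^{2}$
$\frac{1}{z{\left(-73,Z \right)} + V{\left(w \right)}} = \frac{1}{0 - 2 \left(- \frac{77}{32}\right)^{2}} = \frac{1}{0 - \frac{5929}{512}} = \frac{1}{- \frac{5929}{512}} = - \frac{512}{5929}$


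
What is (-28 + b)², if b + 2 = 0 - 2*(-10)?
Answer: 100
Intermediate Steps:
b = 18 (b = -2 + (0 - 2*(-10)) = -2 + (0 + 20) = -2 + 20 = 18)
(-28 + b)² = (-28 + 18)² = (-10)² = 100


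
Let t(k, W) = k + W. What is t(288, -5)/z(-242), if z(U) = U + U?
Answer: -283/484 ≈ -0.58471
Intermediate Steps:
t(k, W) = W + k
z(U) = 2*U
t(288, -5)/z(-242) = (-5 + 288)/((2*(-242))) = 283/(-484) = 283*(-1/484) = -283/484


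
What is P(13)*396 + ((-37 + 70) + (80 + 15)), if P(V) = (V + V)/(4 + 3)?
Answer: 11192/7 ≈ 1598.9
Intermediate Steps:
P(V) = 2*V/7 (P(V) = (2*V)/7 = (2*V)*(1/7) = 2*V/7)
P(13)*396 + ((-37 + 70) + (80 + 15)) = ((2/7)*13)*396 + ((-37 + 70) + (80 + 15)) = (26/7)*396 + (33 + 95) = 10296/7 + 128 = 11192/7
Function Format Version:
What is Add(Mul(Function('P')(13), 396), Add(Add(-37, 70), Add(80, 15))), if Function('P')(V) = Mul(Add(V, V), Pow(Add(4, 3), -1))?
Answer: Rational(11192, 7) ≈ 1598.9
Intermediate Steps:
Function('P')(V) = Mul(Rational(2, 7), V) (Function('P')(V) = Mul(Mul(2, V), Pow(7, -1)) = Mul(Mul(2, V), Rational(1, 7)) = Mul(Rational(2, 7), V))
Add(Mul(Function('P')(13), 396), Add(Add(-37, 70), Add(80, 15))) = Add(Mul(Mul(Rational(2, 7), 13), 396), Add(Add(-37, 70), Add(80, 15))) = Add(Mul(Rational(26, 7), 396), Add(33, 95)) = Add(Rational(10296, 7), 128) = Rational(11192, 7)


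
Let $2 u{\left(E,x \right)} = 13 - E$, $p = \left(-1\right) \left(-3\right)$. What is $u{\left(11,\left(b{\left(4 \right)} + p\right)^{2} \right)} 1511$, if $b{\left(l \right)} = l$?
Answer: $1511$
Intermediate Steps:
$p = 3$
$u{\left(E,x \right)} = \frac{13}{2} - \frac{E}{2}$ ($u{\left(E,x \right)} = \frac{13 - E}{2} = \frac{13}{2} - \frac{E}{2}$)
$u{\left(11,\left(b{\left(4 \right)} + p\right)^{2} \right)} 1511 = \left(\frac{13}{2} - \frac{11}{2}\right) 1511 = 1 \cdot 1511 = 1511$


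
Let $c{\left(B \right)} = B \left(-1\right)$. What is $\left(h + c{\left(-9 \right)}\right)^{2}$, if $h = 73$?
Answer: $6724$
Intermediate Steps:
$c{\left(B \right)} = - B$
$\left(h + c{\left(-9 \right)}\right)^{2} = \left(73 - -9\right)^{2} = \left(73 + 9\right)^{2} = 82^{2} = 6724$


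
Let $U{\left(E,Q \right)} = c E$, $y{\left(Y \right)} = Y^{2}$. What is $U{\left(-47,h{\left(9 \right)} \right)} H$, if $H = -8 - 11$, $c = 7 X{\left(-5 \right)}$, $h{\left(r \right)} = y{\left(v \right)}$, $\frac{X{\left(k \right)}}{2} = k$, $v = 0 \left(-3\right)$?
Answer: $-62510$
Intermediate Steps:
$v = 0$
$X{\left(k \right)} = 2 k$
$h{\left(r \right)} = 0$ ($h{\left(r \right)} = 0^{2} = 0$)
$c = -70$ ($c = 7 \cdot 2 \left(-5\right) = 7 \left(-10\right) = -70$)
$U{\left(E,Q \right)} = - 70 E$
$H = -19$ ($H = -8 - 11 = -19$)
$U{\left(-47,h{\left(9 \right)} \right)} H = \left(-70\right) \left(-47\right) \left(-19\right) = 3290 \left(-19\right) = -62510$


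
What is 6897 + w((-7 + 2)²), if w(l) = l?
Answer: 6922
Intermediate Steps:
6897 + w((-7 + 2)²) = 6897 + (-7 + 2)² = 6897 + (-5)² = 6897 + 25 = 6922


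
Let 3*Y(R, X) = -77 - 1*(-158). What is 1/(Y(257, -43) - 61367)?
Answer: -1/61340 ≈ -1.6303e-5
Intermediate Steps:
Y(R, X) = 27 (Y(R, X) = (-77 - 1*(-158))/3 = (-77 + 158)/3 = (⅓)*81 = 27)
1/(Y(257, -43) - 61367) = 1/(27 - 61367) = 1/(-61340) = -1/61340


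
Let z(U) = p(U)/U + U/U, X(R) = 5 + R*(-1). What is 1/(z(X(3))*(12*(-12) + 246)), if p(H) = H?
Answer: 1/204 ≈ 0.0049020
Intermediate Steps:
X(R) = 5 - R
z(U) = 2 (z(U) = U/U + U/U = 1 + 1 = 2)
1/(z(X(3))*(12*(-12) + 246)) = 1/(2*(12*(-12) + 246)) = 1/(2*(-144 + 246)) = 1/(2*102) = 1/204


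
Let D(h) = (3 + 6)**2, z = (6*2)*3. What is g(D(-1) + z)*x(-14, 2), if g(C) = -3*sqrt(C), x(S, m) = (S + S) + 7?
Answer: 189*sqrt(13) ≈ 681.45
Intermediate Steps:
x(S, m) = 7 + 2*S (x(S, m) = 2*S + 7 = 7 + 2*S)
z = 36 (z = 12*3 = 36)
D(h) = 81 (D(h) = 9**2 = 81)
g(D(-1) + z)*x(-14, 2) = (-3*sqrt(81 + 36))*(7 + 2*(-14)) = (-9*sqrt(13))*(7 - 28) = -9*sqrt(13)*(-21) = 189*sqrt(13)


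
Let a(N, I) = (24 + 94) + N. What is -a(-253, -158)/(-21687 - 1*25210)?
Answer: -135/46897 ≈ -0.0028786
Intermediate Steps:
a(N, I) = 118 + N
-a(-253, -158)/(-21687 - 1*25210) = -(118 - 253)/(-21687 - 1*25210) = -(-135)/(-21687 - 25210) = -(-135)/(-46897) = -(-135)*(-1)/46897 = -1*135/46897 = -135/46897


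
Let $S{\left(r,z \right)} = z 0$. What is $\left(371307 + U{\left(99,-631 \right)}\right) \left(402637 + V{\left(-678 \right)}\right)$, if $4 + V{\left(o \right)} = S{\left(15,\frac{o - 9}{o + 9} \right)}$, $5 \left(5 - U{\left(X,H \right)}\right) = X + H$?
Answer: $\frac{747726523236}{5} \approx 1.4955 \cdot 10^{11}$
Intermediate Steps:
$U{\left(X,H \right)} = 5 - \frac{H}{5} - \frac{X}{5}$ ($U{\left(X,H \right)} = 5 - \frac{X + H}{5} = 5 - \frac{H + X}{5} = 5 - \left(\frac{H}{5} + \frac{X}{5}\right) = 5 - \frac{H}{5} - \frac{X}{5}$)
$S{\left(r,z \right)} = 0$
$V{\left(o \right)} = -4$ ($V{\left(o \right)} = -4 + 0 = -4$)
$\left(371307 + U{\left(99,-631 \right)}\right) \left(402637 + V{\left(-678 \right)}\right) = \left(371307 - - \frac{557}{5}\right) \left(402637 - 4\right) = \left(371307 + \left(5 + \frac{631}{5} - \frac{99}{5}\right)\right) 402633 = \left(371307 + \frac{557}{5}\right) 402633 = \frac{1857092}{5} \cdot 402633 = \frac{747726523236}{5}$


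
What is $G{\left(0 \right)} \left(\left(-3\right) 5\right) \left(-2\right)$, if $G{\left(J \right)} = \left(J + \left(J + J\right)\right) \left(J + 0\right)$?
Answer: $0$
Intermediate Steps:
$G{\left(J \right)} = 3 J^{2}$ ($G{\left(J \right)} = \left(J + 2 J\right) J = 3 J J = 3 J^{2}$)
$G{\left(0 \right)} \left(\left(-3\right) 5\right) \left(-2\right) = 3 \cdot 0^{2} \left(\left(-3\right) 5\right) \left(-2\right) = 3 \cdot 0 \left(-15\right) \left(-2\right) = 0 \left(-15\right) \left(-2\right) = 0 \left(-2\right) = 0$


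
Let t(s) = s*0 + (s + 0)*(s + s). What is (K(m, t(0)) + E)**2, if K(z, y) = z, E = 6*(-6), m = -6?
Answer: 1764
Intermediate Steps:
t(s) = 2*s**2 (t(s) = 0 + s*(2*s) = 0 + 2*s**2 = 2*s**2)
E = -36
(K(m, t(0)) + E)**2 = (-6 - 36)**2 = (-42)**2 = 1764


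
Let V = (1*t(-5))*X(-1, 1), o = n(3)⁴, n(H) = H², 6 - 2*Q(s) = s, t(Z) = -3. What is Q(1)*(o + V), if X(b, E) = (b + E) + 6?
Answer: 32715/2 ≈ 16358.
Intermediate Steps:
X(b, E) = 6 + E + b (X(b, E) = (E + b) + 6 = 6 + E + b)
Q(s) = 3 - s/2
o = 6561 (o = (3²)⁴ = 9⁴ = 6561)
V = -18 (V = (1*(-3))*(6 + 1 - 1) = -3*6 = -18)
Q(1)*(o + V) = (3 - ½*1)*(6561 - 18) = (3 - ½)*6543 = (5/2)*6543 = 32715/2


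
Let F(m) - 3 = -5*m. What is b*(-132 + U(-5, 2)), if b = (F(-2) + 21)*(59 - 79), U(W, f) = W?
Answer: 93160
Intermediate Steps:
F(m) = 3 - 5*m
b = -680 (b = ((3 - 5*(-2)) + 21)*(59 - 79) = ((3 + 10) + 21)*(-20) = (13 + 21)*(-20) = 34*(-20) = -680)
b*(-132 + U(-5, 2)) = -680*(-132 - 5) = -680*(-137) = 93160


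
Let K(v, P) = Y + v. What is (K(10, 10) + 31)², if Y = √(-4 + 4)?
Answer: 1681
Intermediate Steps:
Y = 0 (Y = √0 = 0)
K(v, P) = v (K(v, P) = 0 + v = v)
(K(10, 10) + 31)² = (10 + 31)² = 41² = 1681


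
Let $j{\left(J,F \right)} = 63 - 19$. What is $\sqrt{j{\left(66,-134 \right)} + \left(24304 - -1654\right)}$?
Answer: $\sqrt{26002} \approx 161.25$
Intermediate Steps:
$j{\left(J,F \right)} = 44$
$\sqrt{j{\left(66,-134 \right)} + \left(24304 - -1654\right)} = \sqrt{44 + \left(24304 - -1654\right)} = \sqrt{44 + \left(24304 + 1654\right)} = \sqrt{44 + 25958} = \sqrt{26002}$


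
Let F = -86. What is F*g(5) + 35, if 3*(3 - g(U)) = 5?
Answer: -239/3 ≈ -79.667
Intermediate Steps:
g(U) = 4/3 (g(U) = 3 - ⅓*5 = 3 - 5/3 = 4/3)
F*g(5) + 35 = -86*4/3 + 35 = -344/3 + 35 = -239/3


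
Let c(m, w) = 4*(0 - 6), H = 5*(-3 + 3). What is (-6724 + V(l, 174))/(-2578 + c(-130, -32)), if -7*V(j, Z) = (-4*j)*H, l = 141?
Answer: 3362/1301 ≈ 2.5842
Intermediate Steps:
H = 0 (H = 5*0 = 0)
V(j, Z) = 0 (V(j, Z) = -(-4*j)*0/7 = -⅐*0 = 0)
c(m, w) = -24 (c(m, w) = 4*(-6) = -24)
(-6724 + V(l, 174))/(-2578 + c(-130, -32)) = (-6724 + 0)/(-2578 - 24) = -6724/(-2602) = -6724*(-1/2602) = 3362/1301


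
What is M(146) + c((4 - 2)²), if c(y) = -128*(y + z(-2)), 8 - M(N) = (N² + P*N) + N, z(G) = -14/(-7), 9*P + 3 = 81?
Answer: -70462/3 ≈ -23487.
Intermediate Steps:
P = 26/3 (P = -⅓ + (⅑)*81 = -⅓ + 9 = 26/3 ≈ 8.6667)
z(G) = 2 (z(G) = -14*(-⅐) = 2)
M(N) = 8 - N² - 29*N/3 (M(N) = 8 - ((N² + 26*N/3) + N) = 8 - (N² + 29*N/3) = 8 + (-N² - 29*N/3) = 8 - N² - 29*N/3)
c(y) = -256 - 128*y (c(y) = -128*(y + 2) = -128*(2 + y) = -256 - 128*y)
M(146) + c((4 - 2)²) = (8 - 1*146² - 29/3*146) + (-256 - 128*(4 - 2)²) = (8 - 1*21316 - 4234/3) + (-256 - 128*2²) = (8 - 21316 - 4234/3) + (-256 - 128*4) = -68158/3 + (-256 - 512) = -68158/3 - 768 = -70462/3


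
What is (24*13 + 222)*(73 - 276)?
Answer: -108402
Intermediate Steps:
(24*13 + 222)*(73 - 276) = (312 + 222)*(-203) = 534*(-203) = -108402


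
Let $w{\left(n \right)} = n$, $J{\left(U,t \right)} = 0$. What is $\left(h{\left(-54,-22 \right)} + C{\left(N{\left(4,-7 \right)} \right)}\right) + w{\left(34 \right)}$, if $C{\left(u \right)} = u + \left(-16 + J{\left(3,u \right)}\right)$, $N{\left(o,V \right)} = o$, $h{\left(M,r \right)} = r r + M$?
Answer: $452$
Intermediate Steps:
$h{\left(M,r \right)} = M + r^{2}$ ($h{\left(M,r \right)} = r^{2} + M = M + r^{2}$)
$C{\left(u \right)} = -16 + u$ ($C{\left(u \right)} = u + \left(-16 + 0\right) = u - 16 = -16 + u$)
$\left(h{\left(-54,-22 \right)} + C{\left(N{\left(4,-7 \right)} \right)}\right) + w{\left(34 \right)} = \left(\left(-54 + \left(-22\right)^{2}\right) + \left(-16 + 4\right)\right) + 34 = \left(\left(-54 + 484\right) - 12\right) + 34 = \left(430 - 12\right) + 34 = 418 + 34 = 452$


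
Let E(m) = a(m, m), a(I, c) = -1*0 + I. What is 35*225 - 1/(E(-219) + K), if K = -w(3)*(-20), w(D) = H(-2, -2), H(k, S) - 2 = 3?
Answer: 937126/119 ≈ 7875.0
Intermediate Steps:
H(k, S) = 5 (H(k, S) = 2 + 3 = 5)
w(D) = 5
a(I, c) = I (a(I, c) = 0 + I = I)
K = 100 (K = -1*5*(-20) = -5*(-20) = 100)
E(m) = m
35*225 - 1/(E(-219) + K) = 35*225 - 1/(-219 + 100) = 7875 - 1/(-119) = 7875 - 1*(-1/119) = 7875 + 1/119 = 937126/119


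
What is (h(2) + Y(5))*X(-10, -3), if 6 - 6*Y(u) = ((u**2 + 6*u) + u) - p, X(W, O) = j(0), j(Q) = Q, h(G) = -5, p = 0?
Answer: 0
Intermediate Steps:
X(W, O) = 0
Y(u) = 1 - 7*u/6 - u**2/6 (Y(u) = 1 - (((u**2 + 6*u) + u) - 1*0)/6 = 1 - ((u**2 + 7*u) + 0)/6 = 1 - (u**2 + 7*u)/6 = 1 + (-7*u/6 - u**2/6) = 1 - 7*u/6 - u**2/6)
(h(2) + Y(5))*X(-10, -3) = (-5 + (1 - 7/6*5 - 1/6*5**2))*0 = (-5 + (1 - 35/6 - 1/6*25))*0 = (-5 + (1 - 35/6 - 25/6))*0 = (-5 - 9)*0 = -14*0 = 0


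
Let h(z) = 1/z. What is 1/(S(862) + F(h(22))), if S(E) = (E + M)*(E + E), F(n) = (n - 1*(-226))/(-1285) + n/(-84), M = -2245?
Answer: -2374680/5661930945577 ≈ -4.1941e-7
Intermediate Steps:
F(n) = -226/1285 - 1369*n/107940 (F(n) = (n + 226)*(-1/1285) + n*(-1/84) = (226 + n)*(-1/1285) - n/84 = (-226/1285 - n/1285) - n/84 = -226/1285 - 1369*n/107940)
S(E) = 2*E*(-2245 + E) (S(E) = (E - 2245)*(E + E) = (-2245 + E)*(2*E) = 2*E*(-2245 + E))
1/(S(862) + F(h(22))) = 1/(2*862*(-2245 + 862) + (-226/1285 - 1369/107940/22)) = 1/(2*862*(-1383) + (-226/1285 - 1369/107940*1/22)) = 1/(-2384292 + (-226/1285 - 1369/2374680)) = 1/(-2384292 - 419017/2374680) = 1/(-5661930945577/2374680) = -2374680/5661930945577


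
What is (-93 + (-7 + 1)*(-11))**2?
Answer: 729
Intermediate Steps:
(-93 + (-7 + 1)*(-11))**2 = (-93 - 6*(-11))**2 = (-93 + 66)**2 = (-27)**2 = 729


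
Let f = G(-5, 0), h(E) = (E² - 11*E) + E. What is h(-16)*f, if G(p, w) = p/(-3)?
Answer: 2080/3 ≈ 693.33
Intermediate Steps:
h(E) = E² - 10*E
G(p, w) = -p/3 (G(p, w) = p*(-⅓) = -p/3)
f = 5/3 (f = -⅓*(-5) = 5/3 ≈ 1.6667)
h(-16)*f = -16*(-10 - 16)*(5/3) = -16*(-26)*(5/3) = 416*(5/3) = 2080/3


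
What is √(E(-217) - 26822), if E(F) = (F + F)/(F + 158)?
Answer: 4*I*√5833861/59 ≈ 163.75*I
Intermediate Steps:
E(F) = 2*F/(158 + F) (E(F) = (2*F)/(158 + F) = 2*F/(158 + F))
√(E(-217) - 26822) = √(2*(-217)/(158 - 217) - 26822) = √(2*(-217)/(-59) - 26822) = √(2*(-217)*(-1/59) - 26822) = √(434/59 - 26822) = √(-1582064/59) = 4*I*√5833861/59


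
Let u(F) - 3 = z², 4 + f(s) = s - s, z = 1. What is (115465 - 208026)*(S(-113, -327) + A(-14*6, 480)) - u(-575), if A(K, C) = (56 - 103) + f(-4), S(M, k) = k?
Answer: 34988054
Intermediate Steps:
f(s) = -4 (f(s) = -4 + (s - s) = -4 + 0 = -4)
A(K, C) = -51 (A(K, C) = (56 - 103) - 4 = -47 - 4 = -51)
u(F) = 4 (u(F) = 3 + 1² = 3 + 1 = 4)
(115465 - 208026)*(S(-113, -327) + A(-14*6, 480)) - u(-575) = (115465 - 208026)*(-327 - 51) - 1*4 = -92561*(-378) - 4 = 34988058 - 4 = 34988054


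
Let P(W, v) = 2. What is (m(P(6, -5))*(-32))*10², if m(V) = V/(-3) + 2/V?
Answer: -3200/3 ≈ -1066.7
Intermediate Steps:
m(V) = 2/V - V/3 (m(V) = V*(-⅓) + 2/V = -V/3 + 2/V = 2/V - V/3)
(m(P(6, -5))*(-32))*10² = ((2/2 - ⅓*2)*(-32))*10² = ((2*(½) - ⅔)*(-32))*100 = ((1 - ⅔)*(-32))*100 = ((⅓)*(-32))*100 = -32/3*100 = -3200/3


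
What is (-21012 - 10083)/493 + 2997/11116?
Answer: -344174499/5480188 ≈ -62.803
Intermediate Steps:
(-21012 - 10083)/493 + 2997/11116 = -31095*1/493 + 2997*(1/11116) = -31095/493 + 2997/11116 = -344174499/5480188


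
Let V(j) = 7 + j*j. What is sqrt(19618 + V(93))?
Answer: sqrt(28274) ≈ 168.15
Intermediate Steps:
V(j) = 7 + j**2
sqrt(19618 + V(93)) = sqrt(19618 + (7 + 93**2)) = sqrt(19618 + (7 + 8649)) = sqrt(19618 + 8656) = sqrt(28274)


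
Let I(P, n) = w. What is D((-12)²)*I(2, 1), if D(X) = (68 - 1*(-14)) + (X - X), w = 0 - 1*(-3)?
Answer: 246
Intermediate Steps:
w = 3 (w = 0 + 3 = 3)
I(P, n) = 3
D(X) = 82 (D(X) = (68 + 14) + 0 = 82 + 0 = 82)
D((-12)²)*I(2, 1) = 82*3 = 246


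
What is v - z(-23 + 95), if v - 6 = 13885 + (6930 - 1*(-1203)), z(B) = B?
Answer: 21952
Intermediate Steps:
v = 22024 (v = 6 + (13885 + (6930 - 1*(-1203))) = 6 + (13885 + (6930 + 1203)) = 6 + (13885 + 8133) = 6 + 22018 = 22024)
v - z(-23 + 95) = 22024 - (-23 + 95) = 22024 - 1*72 = 22024 - 72 = 21952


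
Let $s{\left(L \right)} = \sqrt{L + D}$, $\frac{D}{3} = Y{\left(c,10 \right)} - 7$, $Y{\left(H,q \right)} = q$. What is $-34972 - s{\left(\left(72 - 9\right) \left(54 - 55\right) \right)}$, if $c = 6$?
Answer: $-34972 - 3 i \sqrt{6} \approx -34972.0 - 7.3485 i$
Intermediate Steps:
$D = 9$ ($D = 3 \left(10 - 7\right) = 3 \cdot 3 = 9$)
$s{\left(L \right)} = \sqrt{9 + L}$ ($s{\left(L \right)} = \sqrt{L + 9} = \sqrt{9 + L}$)
$-34972 - s{\left(\left(72 - 9\right) \left(54 - 55\right) \right)} = -34972 - \sqrt{9 + \left(72 - 9\right) \left(54 - 55\right)} = -34972 - \sqrt{9 + 63 \left(-1\right)} = -34972 - \sqrt{9 - 63} = -34972 - \sqrt{-54} = -34972 - 3 i \sqrt{6}$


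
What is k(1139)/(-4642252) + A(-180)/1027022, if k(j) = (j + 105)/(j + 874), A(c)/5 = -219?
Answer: -2558472988147/2399342475306018 ≈ -0.0010663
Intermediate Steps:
A(c) = -1095 (A(c) = 5*(-219) = -1095)
k(j) = (105 + j)/(874 + j)
k(1139)/(-4642252) + A(-180)/1027022 = ((105 + 1139)/(874 + 1139))/(-4642252) - 1095/1027022 = (1244/2013)*(-1/4642252) - 1095*1/1027022 = ((1/2013)*1244)*(-1/4642252) - 1095/1027022 = (1244/2013)*(-1/4642252) - 1095/1027022 = -311/2336213319 - 1095/1027022 = -2558472988147/2399342475306018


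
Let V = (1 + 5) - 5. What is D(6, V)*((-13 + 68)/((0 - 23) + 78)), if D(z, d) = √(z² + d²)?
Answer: √37 ≈ 6.0828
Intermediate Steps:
V = 1 (V = 6 - 5 = 1)
D(z, d) = √(d² + z²)
D(6, V)*((-13 + 68)/((0 - 23) + 78)) = √(1² + 6²)*((-13 + 68)/((0 - 23) + 78)) = √(1 + 36)*(55/(-23 + 78)) = √37*(55/55) = √37*(55*(1/55)) = √37*1 = √37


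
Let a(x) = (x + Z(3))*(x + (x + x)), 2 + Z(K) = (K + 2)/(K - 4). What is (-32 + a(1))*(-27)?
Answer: 1350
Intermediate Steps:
Z(K) = -2 + (2 + K)/(-4 + K) (Z(K) = -2 + (K + 2)/(K - 4) = -2 + (2 + K)/(-4 + K))
a(x) = 3*x*(-7 + x) (a(x) = (x + (10 - 1*3)/(-4 + 3))*(x + (x + x)) = (x + (10 - 3)/(-1))*(x + 2*x) = (x - 1*7)*(3*x) = (x - 7)*(3*x) = (-7 + x)*(3*x) = 3*x*(-7 + x))
(-32 + a(1))*(-27) = (-32 + 3*1*(-7 + 1))*(-27) = (-32 + 3*1*(-6))*(-27) = (-32 - 18)*(-27) = -50*(-27) = 1350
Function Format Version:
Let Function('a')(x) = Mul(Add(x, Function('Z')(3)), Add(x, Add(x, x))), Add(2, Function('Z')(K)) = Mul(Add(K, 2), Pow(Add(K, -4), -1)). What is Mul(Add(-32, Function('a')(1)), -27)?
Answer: 1350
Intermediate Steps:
Function('Z')(K) = Add(-2, Mul(Pow(Add(-4, K), -1), Add(2, K))) (Function('Z')(K) = Add(-2, Mul(Add(K, 2), Pow(Add(K, -4), -1))) = Add(-2, Mul(Add(2, K), Pow(Add(-4, K), -1))) = Add(-2, Mul(Pow(Add(-4, K), -1), Add(2, K))))
Function('a')(x) = Mul(3, x, Add(-7, x)) (Function('a')(x) = Mul(Add(x, Mul(Pow(Add(-4, 3), -1), Add(10, Mul(-1, 3)))), Add(x, Add(x, x))) = Mul(Add(x, Mul(Pow(-1, -1), Add(10, -3))), Add(x, Mul(2, x))) = Mul(Add(x, Mul(-1, 7)), Mul(3, x)) = Mul(Add(x, -7), Mul(3, x)) = Mul(Add(-7, x), Mul(3, x)) = Mul(3, x, Add(-7, x)))
Mul(Add(-32, Function('a')(1)), -27) = Mul(Add(-32, Mul(3, 1, Add(-7, 1))), -27) = Mul(Add(-32, Mul(3, 1, -6)), -27) = Mul(Add(-32, -18), -27) = Mul(-50, -27) = 1350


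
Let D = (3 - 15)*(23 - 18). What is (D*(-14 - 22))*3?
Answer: 6480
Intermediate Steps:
D = -60 (D = -12*5 = -60)
(D*(-14 - 22))*3 = -60*(-14 - 22)*3 = -60*(-36)*3 = 2160*3 = 6480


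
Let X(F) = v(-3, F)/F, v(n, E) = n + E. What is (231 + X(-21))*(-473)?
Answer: -768625/7 ≈ -1.0980e+5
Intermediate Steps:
v(n, E) = E + n
X(F) = (-3 + F)/F (X(F) = (F - 3)/F = (-3 + F)/F)
(231 + X(-21))*(-473) = (231 + (-3 - 21)/(-21))*(-473) = (231 - 1/21*(-24))*(-473) = (231 + 8/7)*(-473) = (1625/7)*(-473) = -768625/7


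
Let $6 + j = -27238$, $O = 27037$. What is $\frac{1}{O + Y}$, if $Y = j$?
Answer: $- \frac{1}{207} \approx -0.0048309$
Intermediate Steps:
$j = -27244$ ($j = -6 - 27238 = -27244$)
$Y = -27244$
$\frac{1}{O + Y} = \frac{1}{27037 - 27244} = \frac{1}{-207} = - \frac{1}{207}$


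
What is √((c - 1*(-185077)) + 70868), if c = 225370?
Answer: √481315 ≈ 693.77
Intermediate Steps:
√((c - 1*(-185077)) + 70868) = √((225370 - 1*(-185077)) + 70868) = √((225370 + 185077) + 70868) = √(410447 + 70868) = √481315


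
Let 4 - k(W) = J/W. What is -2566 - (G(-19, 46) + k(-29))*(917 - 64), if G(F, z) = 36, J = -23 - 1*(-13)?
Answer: -1055364/29 ≈ -36392.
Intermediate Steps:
J = -10 (J = -23 + 13 = -10)
k(W) = 4 + 10/W (k(W) = 4 - (-10)/W = 4 + 10/W)
-2566 - (G(-19, 46) + k(-29))*(917 - 64) = -2566 - (36 + (4 + 10/(-29)))*(917 - 64) = -2566 - (36 + (4 + 10*(-1/29)))*853 = -2566 - (36 + (4 - 10/29))*853 = -2566 - (36 + 106/29)*853 = -2566 - 1150*853/29 = -2566 - 1*980950/29 = -2566 - 980950/29 = -1055364/29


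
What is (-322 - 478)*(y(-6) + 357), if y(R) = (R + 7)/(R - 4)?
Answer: -285520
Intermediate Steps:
y(R) = (7 + R)/(-4 + R)
(-322 - 478)*(y(-6) + 357) = (-322 - 478)*((7 - 6)/(-4 - 6) + 357) = -800*(1/(-10) + 357) = -800*(-⅒*1 + 357) = -800*(-⅒ + 357) = -800*3569/10 = -285520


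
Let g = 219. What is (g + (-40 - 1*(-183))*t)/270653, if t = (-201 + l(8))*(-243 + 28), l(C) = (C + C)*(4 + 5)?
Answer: 1752684/270653 ≈ 6.4758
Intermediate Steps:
l(C) = 18*C (l(C) = (2*C)*9 = 18*C)
t = 12255 (t = (-201 + 18*8)*(-243 + 28) = (-201 + 144)*(-215) = -57*(-215) = 12255)
(g + (-40 - 1*(-183))*t)/270653 = (219 + (-40 - 1*(-183))*12255)/270653 = (219 + (-40 + 183)*12255)*(1/270653) = (219 + 143*12255)*(1/270653) = (219 + 1752465)*(1/270653) = 1752684*(1/270653) = 1752684/270653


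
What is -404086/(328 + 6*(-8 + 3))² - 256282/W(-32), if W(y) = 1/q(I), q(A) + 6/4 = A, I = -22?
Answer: 267416482011/44402 ≈ 6.0226e+6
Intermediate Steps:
q(A) = -3/2 + A
W(y) = -2/47 (W(y) = 1/(-3/2 - 22) = 1/(-47/2) = -2/47)
-404086/(328 + 6*(-8 + 3))² - 256282/W(-32) = -404086/(328 + 6*(-8 + 3))² - 256282/(-2/47) = -404086/(328 + 6*(-5))² - 256282*(-47/2) = -404086/(328 - 30)² + 6022627 = -404086/(298²) + 6022627 = -404086/88804 + 6022627 = -404086*1/88804 + 6022627 = -202043/44402 + 6022627 = 267416482011/44402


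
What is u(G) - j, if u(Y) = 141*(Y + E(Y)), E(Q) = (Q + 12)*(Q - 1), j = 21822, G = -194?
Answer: 4954914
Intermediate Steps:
E(Q) = (-1 + Q)*(12 + Q) (E(Q) = (12 + Q)*(-1 + Q) = (-1 + Q)*(12 + Q))
u(Y) = -1692 + 141*Y² + 1692*Y (u(Y) = 141*(Y + (-12 + Y² + 11*Y)) = 141*(-12 + Y² + 12*Y) = -1692 + 141*Y² + 1692*Y)
u(G) - j = (-1692 + 141*(-194)² + 1692*(-194)) - 1*21822 = (-1692 + 141*37636 - 328248) - 21822 = (-1692 + 5306676 - 328248) - 21822 = 4976736 - 21822 = 4954914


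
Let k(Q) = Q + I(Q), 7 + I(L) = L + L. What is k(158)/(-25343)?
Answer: -467/25343 ≈ -0.018427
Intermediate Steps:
I(L) = -7 + 2*L (I(L) = -7 + (L + L) = -7 + 2*L)
k(Q) = -7 + 3*Q (k(Q) = Q + (-7 + 2*Q) = -7 + 3*Q)
k(158)/(-25343) = (-7 + 3*158)/(-25343) = (-7 + 474)*(-1/25343) = 467*(-1/25343) = -467/25343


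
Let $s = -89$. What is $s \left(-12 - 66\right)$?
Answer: $6942$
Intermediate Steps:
$s \left(-12 - 66\right) = - 89 \left(-12 - 66\right) = \left(-89\right) \left(-78\right) = 6942$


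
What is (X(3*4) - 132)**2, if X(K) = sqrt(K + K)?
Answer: 17448 - 528*sqrt(6) ≈ 16155.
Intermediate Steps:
X(K) = sqrt(2)*sqrt(K) (X(K) = sqrt(2*K) = sqrt(2)*sqrt(K))
(X(3*4) - 132)**2 = (sqrt(2)*sqrt(3*4) - 132)**2 = (sqrt(2)*sqrt(12) - 132)**2 = (sqrt(2)*(2*sqrt(3)) - 132)**2 = (2*sqrt(6) - 132)**2 = (-132 + 2*sqrt(6))**2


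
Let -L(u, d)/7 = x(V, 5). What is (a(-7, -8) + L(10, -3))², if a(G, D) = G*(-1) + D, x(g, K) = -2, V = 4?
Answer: 169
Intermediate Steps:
a(G, D) = D - G (a(G, D) = -G + D = D - G)
L(u, d) = 14 (L(u, d) = -7*(-2) = 14)
(a(-7, -8) + L(10, -3))² = ((-8 - 1*(-7)) + 14)² = ((-8 + 7) + 14)² = (-1 + 14)² = 13² = 169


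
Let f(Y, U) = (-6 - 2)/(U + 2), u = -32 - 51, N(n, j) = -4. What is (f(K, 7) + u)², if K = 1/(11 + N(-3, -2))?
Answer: 570025/81 ≈ 7037.3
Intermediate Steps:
u = -83
K = ⅐ (K = 1/(11 - 4) = 1/7 = ⅐ ≈ 0.14286)
f(Y, U) = -8/(2 + U)
(f(K, 7) + u)² = (-8/(2 + 7) - 83)² = (-8/9 - 83)² = (-755/9)² = 570025/81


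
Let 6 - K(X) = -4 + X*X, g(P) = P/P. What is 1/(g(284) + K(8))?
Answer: -1/53 ≈ -0.018868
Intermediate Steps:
g(P) = 1
K(X) = 10 - X² (K(X) = 6 - (-4 + X*X) = 6 - (-4 + X²) = 6 + (4 - X²) = 10 - X²)
1/(g(284) + K(8)) = 1/(1 + (10 - 1*8²)) = 1/(1 + (10 - 1*64)) = 1/(1 + (10 - 64)) = 1/(1 - 54) = 1/(-53) = -1/53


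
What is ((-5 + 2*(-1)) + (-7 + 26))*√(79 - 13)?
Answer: 12*√66 ≈ 97.489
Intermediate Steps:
((-5 + 2*(-1)) + (-7 + 26))*√(79 - 13) = ((-5 - 2) + 19)*√66 = (-7 + 19)*√66 = 12*√66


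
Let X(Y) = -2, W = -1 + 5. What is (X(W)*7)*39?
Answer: -546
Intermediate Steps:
W = 4
(X(W)*7)*39 = -2*7*39 = -14*39 = -546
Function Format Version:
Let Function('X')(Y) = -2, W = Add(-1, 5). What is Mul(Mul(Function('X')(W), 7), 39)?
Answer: -546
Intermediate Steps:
W = 4
Mul(Mul(Function('X')(W), 7), 39) = Mul(Mul(-2, 7), 39) = Mul(-14, 39) = -546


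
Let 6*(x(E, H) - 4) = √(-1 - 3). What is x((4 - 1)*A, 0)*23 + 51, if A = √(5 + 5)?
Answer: 143 + 23*I/3 ≈ 143.0 + 7.6667*I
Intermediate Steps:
A = √10 ≈ 3.1623
x(E, H) = 4 + I/3 (x(E, H) = 4 + √(-1 - 3)/6 = 4 + √(-4)/6 = 4 + (2*I)/6 = 4 + I/3)
x((4 - 1)*A, 0)*23 + 51 = (4 + I/3)*23 + 51 = (92 + 23*I/3) + 51 = 143 + 23*I/3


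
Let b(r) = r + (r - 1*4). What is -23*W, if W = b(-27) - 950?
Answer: 23184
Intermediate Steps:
b(r) = -4 + 2*r (b(r) = r + (r - 4) = r + (-4 + r) = -4 + 2*r)
W = -1008 (W = (-4 + 2*(-27)) - 950 = (-4 - 54) - 950 = -58 - 950 = -1008)
-23*W = -23*(-1008) = 23184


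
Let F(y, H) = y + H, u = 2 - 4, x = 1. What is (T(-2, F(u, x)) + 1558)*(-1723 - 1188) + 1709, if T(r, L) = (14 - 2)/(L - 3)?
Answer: -4524896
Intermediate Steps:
u = -2
F(y, H) = H + y
T(r, L) = 12/(-3 + L)
(T(-2, F(u, x)) + 1558)*(-1723 - 1188) + 1709 = (12/(-3 + (1 - 2)) + 1558)*(-1723 - 1188) + 1709 = (12/(-3 - 1) + 1558)*(-2911) + 1709 = (12/(-4) + 1558)*(-2911) + 1709 = (12*(-¼) + 1558)*(-2911) + 1709 = (-3 + 1558)*(-2911) + 1709 = 1555*(-2911) + 1709 = -4526605 + 1709 = -4524896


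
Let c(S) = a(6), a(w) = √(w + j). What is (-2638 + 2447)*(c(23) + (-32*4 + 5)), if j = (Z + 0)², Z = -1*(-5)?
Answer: 23493 - 191*√31 ≈ 22430.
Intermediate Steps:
Z = 5
j = 25 (j = (5 + 0)² = 5² = 25)
a(w) = √(25 + w) (a(w) = √(w + 25) = √(25 + w))
c(S) = √31 (c(S) = √(25 + 6) = √31)
(-2638 + 2447)*(c(23) + (-32*4 + 5)) = (-2638 + 2447)*(√31 + (-32*4 + 5)) = -191*(√31 + (-128 + 5)) = -191*(√31 - 123) = -191*(-123 + √31) = 23493 - 191*√31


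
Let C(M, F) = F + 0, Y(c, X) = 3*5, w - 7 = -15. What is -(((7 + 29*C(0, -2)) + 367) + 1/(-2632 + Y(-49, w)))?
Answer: -826971/2617 ≈ -316.00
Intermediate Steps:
w = -8 (w = 7 - 15 = -8)
Y(c, X) = 15
C(M, F) = F
-(((7 + 29*C(0, -2)) + 367) + 1/(-2632 + Y(-49, w))) = -(((7 + 29*(-2)) + 367) + 1/(-2632 + 15)) = -(((7 - 58) + 367) + 1/(-2617)) = -((-51 + 367) - 1/2617) = -(316 - 1/2617) = -1*826971/2617 = -826971/2617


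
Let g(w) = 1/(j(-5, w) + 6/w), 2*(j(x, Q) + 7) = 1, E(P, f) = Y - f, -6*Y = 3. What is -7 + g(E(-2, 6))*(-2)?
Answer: -1299/193 ≈ -6.7306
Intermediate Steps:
Y = -1/2 (Y = -1/6*3 = -1/2 ≈ -0.50000)
E(P, f) = -1/2 - f
j(x, Q) = -13/2 (j(x, Q) = -7 + (1/2)*1 = -7 + 1/2 = -13/2)
g(w) = 1/(-13/2 + 6/w)
-7 + g(E(-2, 6))*(-2) = -7 + (2*(-1/2 - 1*6)/(12 - 13*(-1/2 - 1*6)))*(-2) = -7 + (2*(-1/2 - 6)/(12 - 13*(-1/2 - 6)))*(-2) = -7 + (2*(-13/2)/(12 - 13*(-13/2)))*(-2) = -7 + (2*(-13/2)/(12 + 169/2))*(-2) = -7 + (2*(-13/2)/(193/2))*(-2) = -7 + (2*(-13/2)*(2/193))*(-2) = -7 - 26/193*(-2) = -7 + 52/193 = -1299/193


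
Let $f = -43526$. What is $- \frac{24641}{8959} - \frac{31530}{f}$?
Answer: $- \frac{395023448}{194974717} \approx -2.026$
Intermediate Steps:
$- \frac{24641}{8959} - \frac{31530}{f} = - \frac{24641}{8959} - \frac{31530}{-43526} = \left(-24641\right) \frac{1}{8959} - - \frac{15765}{21763} = - \frac{24641}{8959} + \frac{15765}{21763} = - \frac{395023448}{194974717}$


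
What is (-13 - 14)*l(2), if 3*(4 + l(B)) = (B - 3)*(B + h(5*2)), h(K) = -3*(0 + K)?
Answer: -144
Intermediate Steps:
h(K) = -3*K
l(B) = -4 + (-30 + B)*(-3 + B)/3 (l(B) = -4 + ((B - 3)*(B - 15*2))/3 = -4 + ((-3 + B)*(B - 3*10))/3 = -4 + ((-3 + B)*(B - 30))/3 = -4 + ((-3 + B)*(-30 + B))/3 = -4 + ((-30 + B)*(-3 + B))/3 = -4 + (-30 + B)*(-3 + B)/3)
(-13 - 14)*l(2) = (-13 - 14)*(26 - 11*2 + (⅓)*2²) = -27*(26 - 22 + (⅓)*4) = -27*(26 - 22 + 4/3) = -27*16/3 = -144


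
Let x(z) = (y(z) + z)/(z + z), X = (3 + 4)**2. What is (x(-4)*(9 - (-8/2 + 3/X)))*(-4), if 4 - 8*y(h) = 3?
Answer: -9827/392 ≈ -25.069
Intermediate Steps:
y(h) = 1/8 (y(h) = 1/2 - 1/8*3 = 1/2 - 3/8 = 1/8)
X = 49 (X = 7**2 = 49)
x(z) = (1/8 + z)/(2*z) (x(z) = (1/8 + z)/(z + z) = (1/8 + z)/((2*z)) = (1/8 + z)*(1/(2*z)) = (1/8 + z)/(2*z))
(x(-4)*(9 - (-8/2 + 3/X)))*(-4) = (((1/16)*(1 + 8*(-4))/(-4))*(9 - (-8/2 + 3/49)))*(-4) = (((1/16)*(-1/4)*(1 - 32))*(9 - (-8*1/2 + 3*(1/49))))*(-4) = (((1/16)*(-1/4)*(-31))*(9 - (-4 + 3/49)))*(-4) = (31*(9 - 1*(-193/49))/64)*(-4) = (31*(9 + 193/49)/64)*(-4) = ((31/64)*(634/49))*(-4) = (9827/1568)*(-4) = -9827/392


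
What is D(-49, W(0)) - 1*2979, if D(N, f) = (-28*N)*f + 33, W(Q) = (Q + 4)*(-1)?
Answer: -8434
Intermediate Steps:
W(Q) = -4 - Q (W(Q) = (4 + Q)*(-1) = -4 - Q)
D(N, f) = 33 - 28*N*f (D(N, f) = -28*N*f + 33 = 33 - 28*N*f)
D(-49, W(0)) - 1*2979 = (33 - 28*(-49)*(-4 - 1*0)) - 1*2979 = (33 - 28*(-49)*(-4 + 0)) - 2979 = (33 - 28*(-49)*(-4)) - 2979 = (33 - 5488) - 2979 = -5455 - 2979 = -8434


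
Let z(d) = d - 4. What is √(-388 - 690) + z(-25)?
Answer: -29 + 7*I*√22 ≈ -29.0 + 32.833*I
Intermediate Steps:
z(d) = -4 + d
√(-388 - 690) + z(-25) = √(-388 - 690) + (-4 - 25) = √(-1078) - 29 = 7*I*√22 - 29 = -29 + 7*I*√22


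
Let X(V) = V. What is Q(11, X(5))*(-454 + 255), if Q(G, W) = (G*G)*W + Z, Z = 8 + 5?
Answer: -122982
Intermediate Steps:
Z = 13
Q(G, W) = 13 + W*G² (Q(G, W) = (G*G)*W + 13 = G²*W + 13 = W*G² + 13 = 13 + W*G²)
Q(11, X(5))*(-454 + 255) = (13 + 5*11²)*(-454 + 255) = (13 + 5*121)*(-199) = (13 + 605)*(-199) = 618*(-199) = -122982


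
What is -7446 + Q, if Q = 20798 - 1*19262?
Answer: -5910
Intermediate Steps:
Q = 1536 (Q = 20798 - 19262 = 1536)
-7446 + Q = -7446 + 1536 = -5910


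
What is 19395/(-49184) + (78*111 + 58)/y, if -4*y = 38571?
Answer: -2462835521/1897076064 ≈ -1.2982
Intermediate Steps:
y = -38571/4 (y = -¼*38571 = -38571/4 ≈ -9642.8)
19395/(-49184) + (78*111 + 58)/y = 19395/(-49184) + (78*111 + 58)/(-38571/4) = 19395*(-1/49184) + (8658 + 58)*(-4/38571) = -19395/49184 + 8716*(-4/38571) = -19395/49184 - 34864/38571 = -2462835521/1897076064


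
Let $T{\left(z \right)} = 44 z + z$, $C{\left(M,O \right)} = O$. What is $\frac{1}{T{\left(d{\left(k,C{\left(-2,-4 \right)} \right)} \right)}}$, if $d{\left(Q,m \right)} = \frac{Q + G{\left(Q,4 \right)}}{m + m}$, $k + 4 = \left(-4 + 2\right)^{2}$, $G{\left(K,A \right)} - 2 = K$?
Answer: $- \frac{4}{45} \approx -0.088889$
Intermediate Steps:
$G{\left(K,A \right)} = 2 + K$
$k = 0$ ($k = -4 + \left(-4 + 2\right)^{2} = -4 + \left(-2\right)^{2} = -4 + 4 = 0$)
$d{\left(Q,m \right)} = \frac{2 + 2 Q}{2 m}$ ($d{\left(Q,m \right)} = \frac{Q + \left(2 + Q\right)}{m + m} = \frac{2 + 2 Q}{2 m}$)
$T{\left(z \right)} = 45 z$
$\frac{1}{T{\left(d{\left(k,C{\left(-2,-4 \right)} \right)} \right)}} = \frac{1}{45 \frac{1 + 0}{-4}} = \frac{1}{45 \left(\left(- \frac{1}{4}\right) 1\right)} = \frac{1}{45 \left(- \frac{1}{4}\right)} = \frac{1}{- \frac{45}{4}} = - \frac{4}{45}$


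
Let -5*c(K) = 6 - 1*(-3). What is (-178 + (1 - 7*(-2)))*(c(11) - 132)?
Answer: 109047/5 ≈ 21809.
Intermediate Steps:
c(K) = -9/5 (c(K) = -(6 - 1*(-3))/5 = -(6 + 3)/5 = -⅕*9 = -9/5)
(-178 + (1 - 7*(-2)))*(c(11) - 132) = (-178 + (1 - 7*(-2)))*(-9/5 - 132) = (-178 + (1 + 14))*(-669/5) = (-178 + 15)*(-669/5) = -163*(-669/5) = 109047/5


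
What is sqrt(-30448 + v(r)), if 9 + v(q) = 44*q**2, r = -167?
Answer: sqrt(1196659) ≈ 1093.9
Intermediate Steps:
v(q) = -9 + 44*q**2
sqrt(-30448 + v(r)) = sqrt(-30448 + (-9 + 44*(-167)**2)) = sqrt(-30448 + (-9 + 44*27889)) = sqrt(-30448 + (-9 + 1227116)) = sqrt(-30448 + 1227107) = sqrt(1196659)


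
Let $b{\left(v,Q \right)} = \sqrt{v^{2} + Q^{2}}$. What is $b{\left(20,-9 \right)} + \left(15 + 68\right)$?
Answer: $83 + \sqrt{481} \approx 104.93$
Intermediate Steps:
$b{\left(v,Q \right)} = \sqrt{Q^{2} + v^{2}}$
$b{\left(20,-9 \right)} + \left(15 + 68\right) = \sqrt{\left(-9\right)^{2} + 20^{2}} + \left(15 + 68\right) = \sqrt{81 + 400} + 83 = \sqrt{481} + 83 = 83 + \sqrt{481}$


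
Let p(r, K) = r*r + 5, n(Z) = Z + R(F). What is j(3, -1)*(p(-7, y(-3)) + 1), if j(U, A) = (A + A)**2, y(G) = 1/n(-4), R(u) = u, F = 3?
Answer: 220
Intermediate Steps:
n(Z) = 3 + Z (n(Z) = Z + 3 = 3 + Z)
y(G) = -1 (y(G) = 1/(3 - 4) = 1/(-1) = -1)
j(U, A) = 4*A**2 (j(U, A) = (2*A)**2 = 4*A**2)
p(r, K) = 5 + r**2 (p(r, K) = r**2 + 5 = 5 + r**2)
j(3, -1)*(p(-7, y(-3)) + 1) = (4*(-1)**2)*((5 + (-7)**2) + 1) = (4*1)*((5 + 49) + 1) = 4*(54 + 1) = 4*55 = 220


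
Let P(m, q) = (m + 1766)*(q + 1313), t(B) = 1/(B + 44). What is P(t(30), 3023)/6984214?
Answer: 141662540/129207959 ≈ 1.0964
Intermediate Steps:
t(B) = 1/(44 + B)
P(m, q) = (1313 + q)*(1766 + m) (P(m, q) = (1766 + m)*(1313 + q) = (1313 + q)*(1766 + m))
P(t(30), 3023)/6984214 = (2318758 + 1313/(44 + 30) + 1766*3023 + 3023/(44 + 30))/6984214 = (2318758 + 1313/74 + 5338618 + 3023/74)*(1/6984214) = (283325080/37)*(1/6984214) = 141662540/129207959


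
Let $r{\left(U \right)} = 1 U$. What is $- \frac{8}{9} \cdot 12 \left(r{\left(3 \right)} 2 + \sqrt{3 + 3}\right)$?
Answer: $-64 - \frac{32 \sqrt{6}}{3} \approx -90.128$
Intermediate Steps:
$r{\left(U \right)} = U$
$- \frac{8}{9} \cdot 12 \left(r{\left(3 \right)} 2 + \sqrt{3 + 3}\right) = - \frac{8}{9} \cdot 12 \left(3 \cdot 2 + \sqrt{3 + 3}\right) = \left(-8\right) \frac{1}{9} \cdot 12 \left(6 + \sqrt{6}\right) = \left(- \frac{8}{9}\right) 12 \left(6 + \sqrt{6}\right) = - \frac{32 \left(6 + \sqrt{6}\right)}{3} = -64 - \frac{32 \sqrt{6}}{3}$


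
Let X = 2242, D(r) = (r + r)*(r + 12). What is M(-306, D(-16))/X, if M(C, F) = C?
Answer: -153/1121 ≈ -0.13649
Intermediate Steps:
D(r) = 2*r*(12 + r) (D(r) = (2*r)*(12 + r) = 2*r*(12 + r))
M(-306, D(-16))/X = -306/2242 = -306*1/2242 = -153/1121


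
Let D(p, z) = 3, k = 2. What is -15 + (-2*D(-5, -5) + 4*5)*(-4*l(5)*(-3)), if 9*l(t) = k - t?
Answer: -71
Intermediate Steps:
l(t) = 2/9 - t/9 (l(t) = (2 - t)/9 = 2/9 - t/9)
-15 + (-2*D(-5, -5) + 4*5)*(-4*l(5)*(-3)) = -15 + (-2*3 + 4*5)*(-4*(2/9 - ⅑*5)*(-3)) = -15 + (-6 + 20)*(-4*(2/9 - 5/9)*(-3)) = -15 + 14*(-4*(-⅓)*(-3)) = -15 + 14*((4/3)*(-3)) = -15 + 14*(-4) = -15 - 56 = -71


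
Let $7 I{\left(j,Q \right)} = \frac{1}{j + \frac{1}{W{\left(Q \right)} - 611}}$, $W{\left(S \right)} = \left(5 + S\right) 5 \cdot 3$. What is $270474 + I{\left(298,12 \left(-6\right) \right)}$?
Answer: $\frac{911759470922}{3370969} \approx 2.7047 \cdot 10^{5}$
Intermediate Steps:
$W{\left(S \right)} = 75 + 15 S$ ($W{\left(S \right)} = \left(25 + 5 S\right) 3 = 75 + 15 S$)
$I{\left(j,Q \right)} = \frac{1}{7 \left(j + \frac{1}{-536 + 15 Q}\right)}$ ($I{\left(j,Q \right)} = \frac{1}{7 \left(j + \frac{1}{\left(75 + 15 Q\right) - 611}\right)} = \frac{1}{7 \left(j + \frac{1}{-536 + 15 Q}\right)}$)
$270474 + I{\left(298,12 \left(-6\right) \right)} = 270474 + \frac{-536 + 15 \cdot 12 \left(-6\right)}{7 \left(1 - 159728 + 15 \cdot 12 \left(-6\right) 298\right)} = 270474 + \frac{-536 + 15 \left(-72\right)}{7 \left(1 - 159728 + 15 \left(-72\right) 298\right)} = 270474 + \frac{-536 - 1080}{7 \left(1 - 159728 - 321840\right)} = 270474 + \frac{1}{7} \frac{1}{-481567} \left(-1616\right) = 270474 + \frac{1}{7} \left(- \frac{1}{481567}\right) \left(-1616\right) = 270474 + \frac{1616}{3370969} = \frac{911759470922}{3370969}$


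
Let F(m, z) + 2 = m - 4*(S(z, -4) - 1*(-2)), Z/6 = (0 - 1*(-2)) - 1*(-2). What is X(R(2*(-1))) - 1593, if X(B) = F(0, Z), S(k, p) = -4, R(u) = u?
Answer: -1587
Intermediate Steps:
Z = 24 (Z = 6*((0 - 1*(-2)) - 1*(-2)) = 6*((0 + 2) + 2) = 6*(2 + 2) = 6*4 = 24)
F(m, z) = 6 + m (F(m, z) = -2 + (m - 4*(-4 - 1*(-2))) = -2 + (m - 4*(-4 + 2)) = -2 + (m - 4*(-2)) = -2 + (m + 8) = -2 + (8 + m) = 6 + m)
X(B) = 6 (X(B) = 6 + 0 = 6)
X(R(2*(-1))) - 1593 = 6 - 1593 = -1587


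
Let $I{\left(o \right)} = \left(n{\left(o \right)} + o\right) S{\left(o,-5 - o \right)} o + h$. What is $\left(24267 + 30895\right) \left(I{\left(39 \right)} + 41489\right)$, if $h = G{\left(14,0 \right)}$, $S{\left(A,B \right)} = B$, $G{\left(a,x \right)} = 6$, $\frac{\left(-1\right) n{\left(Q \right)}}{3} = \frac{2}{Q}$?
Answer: $-1388151730$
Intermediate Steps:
$n{\left(Q \right)} = - \frac{6}{Q}$ ($n{\left(Q \right)} = - 3 \frac{2}{Q} = - \frac{6}{Q}$)
$h = 6$
$I{\left(o \right)} = 6 + o \left(-5 - o\right) \left(o - \frac{6}{o}\right)$ ($I{\left(o \right)} = \left(- \frac{6}{o} + o\right) \left(-5 - o\right) o + 6 = \left(o - \frac{6}{o}\right) \left(-5 - o\right) o + 6 = \left(-5 - o\right) \left(o - \frac{6}{o}\right) o + 6 = o \left(-5 - o\right) \left(o - \frac{6}{o}\right) + 6 = 6 + o \left(-5 - o\right) \left(o - \frac{6}{o}\right)$)
$\left(24267 + 30895\right) \left(I{\left(39 \right)} + 41489\right) = \left(24267 + 30895\right) \left(\left(36 + 6 \cdot 39 - 39^{2} \left(5 + 39\right)\right) + 41489\right) = 55162 \left(\left(36 + 234 - 1521 \cdot 44\right) + 41489\right) = 55162 \left(\left(36 + 234 - 66924\right) + 41489\right) = 55162 \left(-66654 + 41489\right) = 55162 \left(-25165\right) = -1388151730$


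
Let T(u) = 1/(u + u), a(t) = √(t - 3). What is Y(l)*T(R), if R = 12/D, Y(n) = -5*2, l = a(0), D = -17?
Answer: 85/12 ≈ 7.0833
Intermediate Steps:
a(t) = √(-3 + t)
l = I*√3 (l = √(-3 + 0) = √(-3) = I*√3 ≈ 1.732*I)
Y(n) = -10
R = -12/17 (R = 12/(-17) = 12*(-1/17) = -12/17 ≈ -0.70588)
T(u) = 1/(2*u)
Y(l)*T(R) = -5/(-12/17) = -5*(-17)/12 = -10*(-17/24) = 85/12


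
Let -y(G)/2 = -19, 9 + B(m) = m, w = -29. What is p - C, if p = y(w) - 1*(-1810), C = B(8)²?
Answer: 1847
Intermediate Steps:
B(m) = -9 + m
y(G) = 38 (y(G) = -2*(-19) = 38)
C = 1 (C = (-9 + 8)² = (-1)² = 1)
p = 1848 (p = 38 - 1*(-1810) = 38 + 1810 = 1848)
p - C = 1848 - 1*1 = 1848 - 1 = 1847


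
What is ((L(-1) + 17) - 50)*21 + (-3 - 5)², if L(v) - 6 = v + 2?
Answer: -482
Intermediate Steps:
L(v) = 8 + v (L(v) = 6 + (v + 2) = 6 + (2 + v) = 8 + v)
((L(-1) + 17) - 50)*21 + (-3 - 5)² = (((8 - 1) + 17) - 50)*21 + (-3 - 5)² = ((7 + 17) - 50)*21 + (-8)² = (24 - 50)*21 + 64 = -26*21 + 64 = -546 + 64 = -482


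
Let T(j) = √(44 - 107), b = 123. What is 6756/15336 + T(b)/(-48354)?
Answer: 563/1278 - I*√7/16118 ≈ 0.44053 - 0.00016415*I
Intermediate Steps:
T(j) = 3*I*√7 (T(j) = √(-63) = 3*I*√7)
6756/15336 + T(b)/(-48354) = 6756/15336 + (3*I*√7)/(-48354) = 6756*(1/15336) + (3*I*√7)*(-1/48354) = 563/1278 - I*√7/16118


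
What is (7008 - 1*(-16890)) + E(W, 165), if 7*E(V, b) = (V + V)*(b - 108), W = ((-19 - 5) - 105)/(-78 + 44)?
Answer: 2851215/119 ≈ 23960.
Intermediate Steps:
W = 129/34 (W = (-24 - 105)/(-34) = -129*(-1/34) = 129/34 ≈ 3.7941)
E(V, b) = 2*V*(-108 + b)/7 (E(V, b) = ((V + V)*(b - 108))/7 = ((2*V)*(-108 + b))/7 = (2*V*(-108 + b))/7 = 2*V*(-108 + b)/7)
(7008 - 1*(-16890)) + E(W, 165) = (7008 - 1*(-16890)) + (2/7)*(129/34)*(-108 + 165) = (7008 + 16890) + (2/7)*(129/34)*57 = 23898 + 7353/119 = 2851215/119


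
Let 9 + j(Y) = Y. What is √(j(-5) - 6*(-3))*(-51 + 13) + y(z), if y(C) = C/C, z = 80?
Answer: -75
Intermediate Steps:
j(Y) = -9 + Y
y(C) = 1
√(j(-5) - 6*(-3))*(-51 + 13) + y(z) = √((-9 - 5) - 6*(-3))*(-51 + 13) + 1 = √(-14 + 18)*(-38) + 1 = √4*(-38) + 1 = 2*(-38) + 1 = -76 + 1 = -75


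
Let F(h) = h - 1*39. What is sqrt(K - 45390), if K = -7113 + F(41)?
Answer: I*sqrt(52501) ≈ 229.13*I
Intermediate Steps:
F(h) = -39 + h (F(h) = h - 39 = -39 + h)
K = -7111 (K = -7113 + (-39 + 41) = -7113 + 2 = -7111)
sqrt(K - 45390) = sqrt(-7111 - 45390) = sqrt(-52501) = I*sqrt(52501)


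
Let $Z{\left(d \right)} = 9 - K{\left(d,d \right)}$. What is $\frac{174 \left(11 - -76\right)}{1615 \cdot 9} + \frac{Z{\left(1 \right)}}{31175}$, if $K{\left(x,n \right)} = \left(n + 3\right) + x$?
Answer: $\frac{10488562}{10069525} \approx 1.0416$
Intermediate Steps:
$K{\left(x,n \right)} = 3 + n + x$ ($K{\left(x,n \right)} = \left(3 + n\right) + x = 3 + n + x$)
$Z{\left(d \right)} = 6 - 2 d$ ($Z{\left(d \right)} = 9 - \left(3 + d + d\right) = 9 - \left(3 + 2 d\right) = 6 - 2 d$)
$\frac{174 \left(11 - -76\right)}{1615 \cdot 9} + \frac{Z{\left(1 \right)}}{31175} = \frac{174 \left(11 - -76\right)}{1615 \cdot 9} + \frac{6 - 2}{31175} = \frac{174 \left(11 + 76\right)}{14535} + \left(6 - 2\right) \frac{1}{31175} = 174 \cdot 87 \cdot \frac{1}{14535} + 4 \cdot \frac{1}{31175} = 15138 \cdot \frac{1}{14535} + \frac{4}{31175} = \frac{1682}{1615} + \frac{4}{31175} = \frac{10488562}{10069525}$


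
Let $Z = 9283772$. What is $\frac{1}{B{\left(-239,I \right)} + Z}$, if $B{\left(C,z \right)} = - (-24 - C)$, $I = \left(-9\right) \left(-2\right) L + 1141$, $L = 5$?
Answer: $\frac{1}{9283557} \approx 1.0772 \cdot 10^{-7}$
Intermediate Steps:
$I = 1231$ ($I = \left(-9\right) \left(-2\right) 5 + 1141 = 18 \cdot 5 + 1141 = 90 + 1141 = 1231$)
$B{\left(C,z \right)} = 24 + C$
$\frac{1}{B{\left(-239,I \right)} + Z} = \frac{1}{\left(24 - 239\right) + 9283772} = \frac{1}{-215 + 9283772} = \frac{1}{9283557}$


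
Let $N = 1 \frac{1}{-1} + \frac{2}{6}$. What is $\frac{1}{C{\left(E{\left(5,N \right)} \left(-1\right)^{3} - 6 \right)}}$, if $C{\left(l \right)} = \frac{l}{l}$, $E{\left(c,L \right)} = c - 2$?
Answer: $1$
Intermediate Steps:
$N = - \frac{2}{3}$ ($N = 1 \left(-1\right) + 2 \cdot \frac{1}{6} = -1 + \frac{1}{3} = - \frac{2}{3} \approx -0.66667$)
$E{\left(c,L \right)} = -2 + c$
$C{\left(l \right)} = 1$
$\frac{1}{C{\left(E{\left(5,N \right)} \left(-1\right)^{3} - 6 \right)}} = 1^{-1} = 1$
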